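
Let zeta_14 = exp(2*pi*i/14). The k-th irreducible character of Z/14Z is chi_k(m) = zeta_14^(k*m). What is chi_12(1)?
chi_12(1) = zeta_14^12 = exp(-2*I*pi/7)

Why: chi_12(1) = zeta_14^(12*1) = zeta_14^12. Since zeta_14^14 = 1, this equals zeta_14^12 = exp(2*pi*i*12/14) = exp(-2*I*pi/7).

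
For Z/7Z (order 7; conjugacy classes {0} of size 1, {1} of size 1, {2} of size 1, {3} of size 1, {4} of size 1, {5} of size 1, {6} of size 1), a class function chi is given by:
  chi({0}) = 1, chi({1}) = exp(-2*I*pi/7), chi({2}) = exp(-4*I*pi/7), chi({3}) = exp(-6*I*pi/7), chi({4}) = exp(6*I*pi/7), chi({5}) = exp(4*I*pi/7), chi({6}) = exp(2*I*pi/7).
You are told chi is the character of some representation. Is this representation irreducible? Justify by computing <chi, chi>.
Irreducible: <chi, chi> = 1.

Proof sketch: <chi, chi> = (1/|G|) sum_C |C| * |chi(C)|^2 = (1/7)[1*|1|^2 + 1*|exp(-2*I*pi/7)|^2 + 1*|exp(-4*I*pi/7)|^2 + 1*|exp(-6*I*pi/7)|^2 + 1*|exp(6*I*pi/7)|^2 + 1*|exp(4*I*pi/7)|^2 + 1*|exp(2*I*pi/7)|^2]
  = (1/7)[(1) + (1) + (1) + (1) + (1) + (1) + (1)] = 7/7 = 1.
(Exp terms are combined using exp(i*s)*conj(exp(i*t)) = exp(i*(s-t)), and sums of them are collapsed using the identity that for every m > 1 the m distinct m-th roots of unity sum to 0, e.g. 1 + exp(2*I*pi/3) + exp(-2*I*pi/3) = 0.)
A character is irreducible iff <chi, chi> = 1, so this representation is irreducible.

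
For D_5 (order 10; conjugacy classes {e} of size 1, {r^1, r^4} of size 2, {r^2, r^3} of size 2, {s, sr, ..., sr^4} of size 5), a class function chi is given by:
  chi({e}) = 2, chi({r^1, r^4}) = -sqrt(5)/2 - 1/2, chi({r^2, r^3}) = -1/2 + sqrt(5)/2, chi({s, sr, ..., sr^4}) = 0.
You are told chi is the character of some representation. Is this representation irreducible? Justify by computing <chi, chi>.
Irreducible: <chi, chi> = 1.

Proof sketch: <chi, chi> = (1/|G|) sum_C |C| * |chi(C)|^2 = (1/10)[1*|2|^2 + 2*|-sqrt(5)/2 - 1/2|^2 + 2*|-1/2 + sqrt(5)/2|^2 + 5*|0|^2]
  = (1/10)[(4) + (sqrt(5) + 3) + (3 - sqrt(5)) + (0)] = 10/10 = 1.
A character is irreducible iff <chi, chi> = 1, so this representation is irreducible.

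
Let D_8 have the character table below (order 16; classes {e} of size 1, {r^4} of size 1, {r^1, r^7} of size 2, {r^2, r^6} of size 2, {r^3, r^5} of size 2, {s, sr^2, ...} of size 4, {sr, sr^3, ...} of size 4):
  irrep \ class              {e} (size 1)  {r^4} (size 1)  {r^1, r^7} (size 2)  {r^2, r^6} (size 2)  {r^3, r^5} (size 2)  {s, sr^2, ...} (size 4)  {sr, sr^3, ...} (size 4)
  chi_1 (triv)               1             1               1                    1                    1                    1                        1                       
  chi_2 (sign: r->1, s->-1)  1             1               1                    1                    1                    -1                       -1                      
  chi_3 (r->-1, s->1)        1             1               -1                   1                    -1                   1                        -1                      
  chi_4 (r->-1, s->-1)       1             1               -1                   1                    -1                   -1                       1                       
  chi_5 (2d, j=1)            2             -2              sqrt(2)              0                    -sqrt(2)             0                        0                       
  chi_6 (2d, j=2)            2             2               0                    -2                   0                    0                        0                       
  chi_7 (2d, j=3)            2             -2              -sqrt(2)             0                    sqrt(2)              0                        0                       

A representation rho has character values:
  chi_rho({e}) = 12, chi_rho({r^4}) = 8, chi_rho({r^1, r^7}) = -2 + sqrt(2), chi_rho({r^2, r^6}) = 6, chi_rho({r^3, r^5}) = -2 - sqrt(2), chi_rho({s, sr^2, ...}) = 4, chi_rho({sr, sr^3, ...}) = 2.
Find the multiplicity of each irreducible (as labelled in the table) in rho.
Multiplicities: chi_1: 3, chi_2: 0, chi_3: 3, chi_4: 2, chi_5: 1, chi_6: 1, chi_7: 0.

Use <chi_rho, chi> = (1/|G|) sum_C |C| * chi_rho(C) * conj(chi(C)) with |G| = 16 for each irreducible chi in the table:
  <chi_rho, chi_1> = (1/16)[1*(12)*conj(1) + 1*(8)*conj(1) + 2*(-2 + sqrt(2))*conj(1) + 2*(6)*conj(1) + 2*(-2 - sqrt(2))*conj(1) + 4*(4)*conj(1) + 4*(2)*conj(1)]
      = (1/16)[(12) + (8) + (-4 + 2*sqrt(2)) + (12) + (-4 - 2*sqrt(2)) + (16) + (8)] = 48/16 = 3
  <chi_rho, chi_2> = (1/16)[1*(12)*conj(1) + 1*(8)*conj(1) + 2*(-2 + sqrt(2))*conj(1) + 2*(6)*conj(1) + 2*(-2 - sqrt(2))*conj(1) + 4*(4)*conj(-1) + 4*(2)*conj(-1)]
      = (1/16)[(12) + (8) + (-4 + 2*sqrt(2)) + (12) + (-4 - 2*sqrt(2)) + (-16) + (-8)] = 0/16 = 0
  <chi_rho, chi_3> = (1/16)[1*(12)*conj(1) + 1*(8)*conj(1) + 2*(-2 + sqrt(2))*conj(-1) + 2*(6)*conj(1) + 2*(-2 - sqrt(2))*conj(-1) + 4*(4)*conj(1) + 4*(2)*conj(-1)]
      = (1/16)[(12) + (8) + (4 - 2*sqrt(2)) + (12) + (2*sqrt(2) + 4) + (16) + (-8)] = 48/16 = 3
  <chi_rho, chi_4> = (1/16)[1*(12)*conj(1) + 1*(8)*conj(1) + 2*(-2 + sqrt(2))*conj(-1) + 2*(6)*conj(1) + 2*(-2 - sqrt(2))*conj(-1) + 4*(4)*conj(-1) + 4*(2)*conj(1)]
      = (1/16)[(12) + (8) + (4 - 2*sqrt(2)) + (12) + (2*sqrt(2) + 4) + (-16) + (8)] = 32/16 = 2
  <chi_rho, chi_5> = (1/16)[1*(12)*conj(2) + 1*(8)*conj(-2) + 2*(-2 + sqrt(2))*conj(sqrt(2)) + 2*(6)*conj(0) + 2*(-2 - sqrt(2))*conj(-sqrt(2)) + 4*(4)*conj(0) + 4*(2)*conj(0)]
      = (1/16)[(24) + (-16) + (4 - 4*sqrt(2)) + (0) + (4 + 4*sqrt(2)) + (0) + (0)] = 16/16 = 1
  <chi_rho, chi_6> = (1/16)[1*(12)*conj(2) + 1*(8)*conj(2) + 2*(-2 + sqrt(2))*conj(0) + 2*(6)*conj(-2) + 2*(-2 - sqrt(2))*conj(0) + 4*(4)*conj(0) + 4*(2)*conj(0)]
      = (1/16)[(24) + (16) + (0) + (-24) + (0) + (0) + (0)] = 16/16 = 1
  <chi_rho, chi_7> = (1/16)[1*(12)*conj(2) + 1*(8)*conj(-2) + 2*(-2 + sqrt(2))*conj(-sqrt(2)) + 2*(6)*conj(0) + 2*(-2 - sqrt(2))*conj(sqrt(2)) + 4*(4)*conj(0) + 4*(2)*conj(0)]
      = (1/16)[(24) + (-16) + (-4 + 4*sqrt(2)) + (0) + (-4*sqrt(2) - 4) + (0) + (0)] = 0/16 = 0
Dimension check: dim(rho) = sum (mult * dim) = 3*1 + 0*1 + 3*1 + 2*1 + 1*2 + 1*2 + 0*2 = 12 = chi_rho(e) = 12.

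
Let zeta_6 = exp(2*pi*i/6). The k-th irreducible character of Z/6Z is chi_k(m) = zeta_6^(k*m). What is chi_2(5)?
chi_2(5) = zeta_6^10 = exp(-2*I*pi/3)

Argument: chi_2(5) = zeta_6^(2*5) = zeta_6^10. Since zeta_6^6 = 1, this equals zeta_6^4 = exp(2*pi*i*4/6) = exp(-2*I*pi/3).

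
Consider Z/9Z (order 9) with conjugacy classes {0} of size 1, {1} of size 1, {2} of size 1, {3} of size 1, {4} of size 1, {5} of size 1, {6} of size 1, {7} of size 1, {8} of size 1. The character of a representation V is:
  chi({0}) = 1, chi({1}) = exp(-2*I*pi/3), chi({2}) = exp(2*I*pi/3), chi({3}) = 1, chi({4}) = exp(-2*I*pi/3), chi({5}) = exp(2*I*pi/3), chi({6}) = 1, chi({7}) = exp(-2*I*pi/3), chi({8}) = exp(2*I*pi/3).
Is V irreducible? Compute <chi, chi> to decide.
Irreducible: <chi, chi> = 1.

Solution. <chi, chi> = (1/|G|) sum_C |C| * |chi(C)|^2 = (1/9)[1*|1|^2 + 1*|exp(-2*I*pi/3)|^2 + 1*|exp(2*I*pi/3)|^2 + 1*|1|^2 + 1*|exp(-2*I*pi/3)|^2 + 1*|exp(2*I*pi/3)|^2 + 1*|1|^2 + 1*|exp(-2*I*pi/3)|^2 + 1*|exp(2*I*pi/3)|^2]
  = (1/9)[(1) + (1) + (1) + (1) + (1) + (1) + (1) + (1) + (1)] = 9/9 = 1.
(Exp terms are combined using exp(i*s)*conj(exp(i*t)) = exp(i*(s-t)), and sums of them are collapsed using the identity that for every m > 1 the m distinct m-th roots of unity sum to 0, e.g. 1 + exp(2*I*pi/3) + exp(-2*I*pi/3) = 0.)
A character is irreducible iff <chi, chi> = 1, so this representation is irreducible.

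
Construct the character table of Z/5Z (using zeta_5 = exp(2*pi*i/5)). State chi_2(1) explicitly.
Character table of Z/5Z (irreps indexed chi_0,...,chi_4 with chi_k(m) = zeta_5^(k*m), zeta_5 = exp(2*pi*i/5)):
  irrep \ class  {0} (size 1)  {1} (size 1)    {2} (size 1)    {3} (size 1)    {4} (size 1)  
  chi_0          1             1               1               1               1             
  chi_1          1             exp(2*I*pi/5)   exp(4*I*pi/5)   exp(-4*I*pi/5)  exp(-2*I*pi/5)
  chi_2          1             exp(4*I*pi/5)   exp(-2*I*pi/5)  exp(2*I*pi/5)   exp(-4*I*pi/5)
  chi_3          1             exp(-4*I*pi/5)  exp(2*I*pi/5)   exp(-2*I*pi/5)  exp(4*I*pi/5) 
  chi_4          1             exp(-2*I*pi/5)  exp(-4*I*pi/5)  exp(4*I*pi/5)   exp(2*I*pi/5) 

Spot check: chi_2(1) = zeta_5^(2*1) = zeta_5^2 = exp(4*I*pi/5).

Proof sketch: Z/5Z is abelian, so all 5 irreducible complex representations are 1-dimensional. They are given by chi_k(m) = zeta_5^(k*m) for k = 0,...,4. Row orthogonality: sum_m chi_k(m) conj(chi_l(m)) = 5 * [k = l].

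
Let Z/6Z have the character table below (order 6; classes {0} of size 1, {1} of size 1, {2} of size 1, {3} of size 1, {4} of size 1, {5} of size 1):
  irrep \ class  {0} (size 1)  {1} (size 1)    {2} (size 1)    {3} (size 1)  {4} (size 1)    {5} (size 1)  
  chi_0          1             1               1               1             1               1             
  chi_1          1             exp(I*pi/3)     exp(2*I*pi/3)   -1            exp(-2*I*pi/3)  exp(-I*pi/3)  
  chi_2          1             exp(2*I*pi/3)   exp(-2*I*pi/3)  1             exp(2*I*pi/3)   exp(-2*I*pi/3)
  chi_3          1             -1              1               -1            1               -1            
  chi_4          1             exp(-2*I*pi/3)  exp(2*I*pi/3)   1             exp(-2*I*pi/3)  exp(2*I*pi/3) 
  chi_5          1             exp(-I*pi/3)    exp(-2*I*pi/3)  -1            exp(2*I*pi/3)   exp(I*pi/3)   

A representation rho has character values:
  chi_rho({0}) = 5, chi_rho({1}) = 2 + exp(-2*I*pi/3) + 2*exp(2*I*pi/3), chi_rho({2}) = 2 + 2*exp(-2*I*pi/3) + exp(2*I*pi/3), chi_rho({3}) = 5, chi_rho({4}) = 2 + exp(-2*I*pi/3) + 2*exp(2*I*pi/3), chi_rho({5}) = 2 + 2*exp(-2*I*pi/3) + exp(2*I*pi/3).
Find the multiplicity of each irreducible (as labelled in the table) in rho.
Multiplicities: chi_0: 2, chi_1: 0, chi_2: 2, chi_3: 0, chi_4: 1, chi_5: 0.

Explanation: Use <chi_rho, chi> = (1/|G|) sum_C |C| * chi_rho(C) * conj(chi(C)) with |G| = 6 for each irreducible chi in the table:
  <chi_rho, chi_0> = (1/6)[1*(5)*conj(1) + 1*(2 + exp(-2*I*pi/3) + 2*exp(2*I*pi/3))*conj(1) + 1*(2 + 2*exp(-2*I*pi/3) + exp(2*I*pi/3))*conj(1) + 1*(5)*conj(1) + 1*(2 + exp(-2*I*pi/3) + 2*exp(2*I*pi/3))*conj(1) + 1*(2 + 2*exp(-2*I*pi/3) + exp(2*I*pi/3))*conj(1)]
      = (1/6)[(5) + (2 + exp(-2*I*pi/3) + 2*exp(2*I*pi/3)) + (2 + 2*exp(-2*I*pi/3) + exp(2*I*pi/3)) + (5) + (2 + exp(-2*I*pi/3) + 2*exp(2*I*pi/3)) + (2 + 2*exp(-2*I*pi/3) + exp(2*I*pi/3))] = 12/6 = 2
  <chi_rho, chi_1> = (1/6)[1*(5)*conj(1) + 1*(2 + exp(-2*I*pi/3) + 2*exp(2*I*pi/3))*conj(exp(I*pi/3)) + 1*(2 + 2*exp(-2*I*pi/3) + exp(2*I*pi/3))*conj(exp(2*I*pi/3)) + 1*(5)*conj(-1) + 1*(2 + exp(-2*I*pi/3) + 2*exp(2*I*pi/3))*conj(exp(-2*I*pi/3)) + 1*(2 + 2*exp(-2*I*pi/3) + exp(2*I*pi/3))*conj(exp(-I*pi/3))]
      = (1/6)[(5) + (1) + (-1) + (-5) + (-1) + (1)] = 0/6 = 0
  <chi_rho, chi_2> = (1/6)[1*(5)*conj(1) + 1*(2 + exp(-2*I*pi/3) + 2*exp(2*I*pi/3))*conj(exp(2*I*pi/3)) + 1*(2 + 2*exp(-2*I*pi/3) + exp(2*I*pi/3))*conj(exp(-2*I*pi/3)) + 1*(5)*conj(1) + 1*(2 + exp(-2*I*pi/3) + 2*exp(2*I*pi/3))*conj(exp(2*I*pi/3)) + 1*(2 + 2*exp(-2*I*pi/3) + exp(2*I*pi/3))*conj(exp(-2*I*pi/3))]
      = (1/6)[(5) + (2 + 2*exp(-2*I*pi/3) + exp(2*I*pi/3)) + (2 + exp(-2*I*pi/3) + 2*exp(2*I*pi/3)) + (5) + (2 + 2*exp(-2*I*pi/3) + exp(2*I*pi/3)) + (2 + exp(-2*I*pi/3) + 2*exp(2*I*pi/3))] = 12/6 = 2
  <chi_rho, chi_3> = (1/6)[1*(5)*conj(1) + 1*(2 + exp(-2*I*pi/3) + 2*exp(2*I*pi/3))*conj(-1) + 1*(2 + 2*exp(-2*I*pi/3) + exp(2*I*pi/3))*conj(1) + 1*(5)*conj(-1) + 1*(2 + exp(-2*I*pi/3) + 2*exp(2*I*pi/3))*conj(1) + 1*(2 + 2*exp(-2*I*pi/3) + exp(2*I*pi/3))*conj(-1)]
      = (1/6)[(5) + (-2 - 2*exp(2*I*pi/3) - exp(-2*I*pi/3)) + (2 + 2*exp(-2*I*pi/3) + exp(2*I*pi/3)) + (-5) + (2 + exp(-2*I*pi/3) + 2*exp(2*I*pi/3)) + (-2 - exp(2*I*pi/3) - 2*exp(-2*I*pi/3))] = 0/6 = 0
  <chi_rho, chi_4> = (1/6)[1*(5)*conj(1) + 1*(2 + exp(-2*I*pi/3) + 2*exp(2*I*pi/3))*conj(exp(-2*I*pi/3)) + 1*(2 + 2*exp(-2*I*pi/3) + exp(2*I*pi/3))*conj(exp(2*I*pi/3)) + 1*(5)*conj(1) + 1*(2 + exp(-2*I*pi/3) + 2*exp(2*I*pi/3))*conj(exp(-2*I*pi/3)) + 1*(2 + 2*exp(-2*I*pi/3) + exp(2*I*pi/3))*conj(exp(2*I*pi/3))]
      = (1/6)[(5) + (-1) + (-1) + (5) + (-1) + (-1)] = 6/6 = 1
  <chi_rho, chi_5> = (1/6)[1*(5)*conj(1) + 1*(2 + exp(-2*I*pi/3) + 2*exp(2*I*pi/3))*conj(exp(-I*pi/3)) + 1*(2 + 2*exp(-2*I*pi/3) + exp(2*I*pi/3))*conj(exp(-2*I*pi/3)) + 1*(5)*conj(-1) + 1*(2 + exp(-2*I*pi/3) + 2*exp(2*I*pi/3))*conj(exp(2*I*pi/3)) + 1*(2 + 2*exp(-2*I*pi/3) + exp(2*I*pi/3))*conj(exp(I*pi/3))]
      = (1/6)[(5) + (-2 + exp(-I*pi/3) + 2*exp(I*pi/3)) + (2 + exp(-2*I*pi/3) + 2*exp(2*I*pi/3)) + (-5) + (2 + 2*exp(-2*I*pi/3) + exp(2*I*pi/3)) + (-2 + 2*exp(-I*pi/3) + exp(I*pi/3))] = 0/6 = 0
(Exp terms are combined using exp(i*s)*conj(exp(i*t)) = exp(i*(s-t)), and sums of them are collapsed using the identity that for every m > 1 the m distinct m-th roots of unity sum to 0, e.g. 1 + exp(2*I*pi/3) + exp(-2*I*pi/3) = 0.)
Dimension check: dim(rho) = sum (mult * dim) = 2*1 + 0*1 + 2*1 + 0*1 + 1*1 + 0*1 = 5 = chi_rho(e) = 5.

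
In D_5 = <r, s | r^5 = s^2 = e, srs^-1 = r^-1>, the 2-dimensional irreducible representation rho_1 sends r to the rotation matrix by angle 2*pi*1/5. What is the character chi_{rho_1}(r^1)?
chi_{rho_1}(r^1) = 2*cos(2*pi*1*1/5) = -1/2 + sqrt(5)/2

Justification: rho_1(r^1) is rotation by angle 2*pi*1*1/5, whose trace is 2*cos(2*pi*1*1/5) = -1/2 + sqrt(5)/2.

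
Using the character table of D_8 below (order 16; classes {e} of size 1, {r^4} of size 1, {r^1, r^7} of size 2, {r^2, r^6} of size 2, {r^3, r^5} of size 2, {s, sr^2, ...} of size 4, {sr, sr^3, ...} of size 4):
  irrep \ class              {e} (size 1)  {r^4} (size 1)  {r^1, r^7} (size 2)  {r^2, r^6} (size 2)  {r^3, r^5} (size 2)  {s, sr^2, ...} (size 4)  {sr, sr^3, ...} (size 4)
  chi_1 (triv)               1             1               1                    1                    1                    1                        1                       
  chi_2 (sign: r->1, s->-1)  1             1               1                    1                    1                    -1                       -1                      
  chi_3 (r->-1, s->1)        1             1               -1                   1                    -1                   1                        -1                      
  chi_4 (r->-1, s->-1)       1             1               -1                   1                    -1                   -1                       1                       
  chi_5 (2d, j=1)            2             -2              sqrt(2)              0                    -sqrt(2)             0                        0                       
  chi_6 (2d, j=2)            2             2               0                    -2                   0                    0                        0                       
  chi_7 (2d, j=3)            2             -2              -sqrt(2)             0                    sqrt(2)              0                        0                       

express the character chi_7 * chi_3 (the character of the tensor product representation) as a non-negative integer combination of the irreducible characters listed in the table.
chi_7 tensor chi_3 = chi_5 (all other irreducibles have multiplicity 0).

The character of a tensor product is the pointwise product (chi_7 * chi_3)(C) = chi_7(C) * chi_3(C):
  {e}: (2)*(1), {r^4}: (-2)*(1), {r^1, r^7}: (-sqrt(2))*(-1), {r^2, r^6}: (0)*(1), {r^3, r^5}: (sqrt(2))*(-1), {s, sr^2, ...}: (0)*(1), {sr, sr^3, ...}: (0)*(-1)
so (chi_7 * chi_3) takes values
  {e} -> 2, {r^4} -> -2, {r^1, r^7} -> sqrt(2), {r^2, r^6} -> 0, {r^3, r^5} -> -sqrt(2), {s, sr^2, ...} -> 0, {sr, sr^3, ...} -> 0.
Now take the inner product of this character with each irreducible chi from the table, <chi_7*chi_3, chi> = (1/16) sum_C |C| (chi_7*chi_3)(C) conj(chi(C)):
  <chi_7*chi_3, chi_1> = (1/16)[1*(2)*conj(1) + 1*(-2)*conj(1) + 2*(sqrt(2))*conj(1) + 2*(0)*conj(1) + 2*(-sqrt(2))*conj(1) + 4*(0)*conj(1) + 4*(0)*conj(1)]
      = (1/16)[(2) + (-2) + (2*sqrt(2)) + (0) + (-2*sqrt(2)) + (0) + (0)] = 0/16 = 0
  <chi_7*chi_3, chi_2> = (1/16)[1*(2)*conj(1) + 1*(-2)*conj(1) + 2*(sqrt(2))*conj(1) + 2*(0)*conj(1) + 2*(-sqrt(2))*conj(1) + 4*(0)*conj(-1) + 4*(0)*conj(-1)]
      = (1/16)[(2) + (-2) + (2*sqrt(2)) + (0) + (-2*sqrt(2)) + (0) + (0)] = 0/16 = 0
  <chi_7*chi_3, chi_3> = (1/16)[1*(2)*conj(1) + 1*(-2)*conj(1) + 2*(sqrt(2))*conj(-1) + 2*(0)*conj(1) + 2*(-sqrt(2))*conj(-1) + 4*(0)*conj(1) + 4*(0)*conj(-1)]
      = (1/16)[(2) + (-2) + (-2*sqrt(2)) + (0) + (2*sqrt(2)) + (0) + (0)] = 0/16 = 0
  <chi_7*chi_3, chi_4> = (1/16)[1*(2)*conj(1) + 1*(-2)*conj(1) + 2*(sqrt(2))*conj(-1) + 2*(0)*conj(1) + 2*(-sqrt(2))*conj(-1) + 4*(0)*conj(-1) + 4*(0)*conj(1)]
      = (1/16)[(2) + (-2) + (-2*sqrt(2)) + (0) + (2*sqrt(2)) + (0) + (0)] = 0/16 = 0
  <chi_7*chi_3, chi_5> = (1/16)[1*(2)*conj(2) + 1*(-2)*conj(-2) + 2*(sqrt(2))*conj(sqrt(2)) + 2*(0)*conj(0) + 2*(-sqrt(2))*conj(-sqrt(2)) + 4*(0)*conj(0) + 4*(0)*conj(0)]
      = (1/16)[(4) + (4) + (4) + (0) + (4) + (0) + (0)] = 16/16 = 1
  <chi_7*chi_3, chi_6> = (1/16)[1*(2)*conj(2) + 1*(-2)*conj(2) + 2*(sqrt(2))*conj(0) + 2*(0)*conj(-2) + 2*(-sqrt(2))*conj(0) + 4*(0)*conj(0) + 4*(0)*conj(0)]
      = (1/16)[(4) + (-4) + (0) + (0) + (0) + (0) + (0)] = 0/16 = 0
  <chi_7*chi_3, chi_7> = (1/16)[1*(2)*conj(2) + 1*(-2)*conj(-2) + 2*(sqrt(2))*conj(-sqrt(2)) + 2*(0)*conj(0) + 2*(-sqrt(2))*conj(sqrt(2)) + 4*(0)*conj(0) + 4*(0)*conj(0)]
      = (1/16)[(4) + (4) + (-4) + (0) + (-4) + (0) + (0)] = 0/16 = 0
Hence the multiplicities are chi_5: 1. Dimension check: dim(chi_7)*dim(chi_3) = 2*1 = 2 and sum (mult * dim) = 1*2 = 2.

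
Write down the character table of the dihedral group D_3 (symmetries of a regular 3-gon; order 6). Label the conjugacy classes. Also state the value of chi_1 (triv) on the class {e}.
Conjugacy classes: {e} of size 1, {r^1, r^2} of size 2, {s, sr, ..., sr^2} of size 3.
Character table:
  irrep \ class              {e} (size 1)  {r^1, r^2} (size 2)  {s, sr, ..., sr^2} (size 3)
  chi_1 (triv)               1             1                    1                          
  chi_2 (sign: r->1, s->-1)  1             1                    -1                         
  chi_3 (2d, j=1)            2             -1                   0                          

Spot check: chi_1 (triv) on {e} = 1.

Why: D_3 has order 2*3 = 6 with 3 conjugacy classes, hence 3 irreducibles. Sum of squared dims 1 + 1 + 4 = 6 = |G|. Linear characters come from the abelianisation; the 2-dimensional irreps have character r^k -> 2*cos(2*pi*j*k/3), reflections -> 0.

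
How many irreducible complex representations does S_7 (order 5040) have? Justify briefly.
15

Details: The number of irreducible complex representations of a finite group equals its number of conjugacy classes. Conjugacy classes in S_7 correspond to cycle types, i.e. partitions of 7; there are p(7) = 15 of them, so S_7 (order 5040) has exactly 15 irreducible complex representations.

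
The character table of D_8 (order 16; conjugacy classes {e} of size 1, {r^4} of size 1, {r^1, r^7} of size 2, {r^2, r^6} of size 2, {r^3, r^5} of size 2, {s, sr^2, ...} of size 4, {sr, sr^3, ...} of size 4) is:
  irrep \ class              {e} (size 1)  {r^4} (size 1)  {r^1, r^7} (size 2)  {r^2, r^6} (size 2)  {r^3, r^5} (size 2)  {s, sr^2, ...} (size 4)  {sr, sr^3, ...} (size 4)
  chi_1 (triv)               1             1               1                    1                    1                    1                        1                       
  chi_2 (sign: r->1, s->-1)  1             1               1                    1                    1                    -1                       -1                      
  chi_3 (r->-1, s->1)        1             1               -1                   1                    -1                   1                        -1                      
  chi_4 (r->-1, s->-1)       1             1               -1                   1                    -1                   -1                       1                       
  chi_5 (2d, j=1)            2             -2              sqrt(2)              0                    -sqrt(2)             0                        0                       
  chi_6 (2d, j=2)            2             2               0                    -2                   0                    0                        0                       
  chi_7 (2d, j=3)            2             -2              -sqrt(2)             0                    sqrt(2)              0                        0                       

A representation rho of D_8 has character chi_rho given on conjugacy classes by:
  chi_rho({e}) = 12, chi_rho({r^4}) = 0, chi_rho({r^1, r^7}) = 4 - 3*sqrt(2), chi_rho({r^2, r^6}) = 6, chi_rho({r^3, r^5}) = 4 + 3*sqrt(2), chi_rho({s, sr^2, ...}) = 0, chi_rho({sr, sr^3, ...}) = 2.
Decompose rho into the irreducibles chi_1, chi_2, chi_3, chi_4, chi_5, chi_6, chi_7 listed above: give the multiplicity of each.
Multiplicities: chi_1: 3, chi_2: 2, chi_3: 0, chi_4: 1, chi_5: 0, chi_6: 0, chi_7: 3.

Justification: Use <chi_rho, chi> = (1/|G|) sum_C |C| * chi_rho(C) * conj(chi(C)) with |G| = 16 for each irreducible chi in the table:
  <chi_rho, chi_1> = (1/16)[1*(12)*conj(1) + 1*(0)*conj(1) + 2*(4 - 3*sqrt(2))*conj(1) + 2*(6)*conj(1) + 2*(4 + 3*sqrt(2))*conj(1) + 4*(0)*conj(1) + 4*(2)*conj(1)]
      = (1/16)[(12) + (0) + (8 - 6*sqrt(2)) + (12) + (8 + 6*sqrt(2)) + (0) + (8)] = 48/16 = 3
  <chi_rho, chi_2> = (1/16)[1*(12)*conj(1) + 1*(0)*conj(1) + 2*(4 - 3*sqrt(2))*conj(1) + 2*(6)*conj(1) + 2*(4 + 3*sqrt(2))*conj(1) + 4*(0)*conj(-1) + 4*(2)*conj(-1)]
      = (1/16)[(12) + (0) + (8 - 6*sqrt(2)) + (12) + (8 + 6*sqrt(2)) + (0) + (-8)] = 32/16 = 2
  <chi_rho, chi_3> = (1/16)[1*(12)*conj(1) + 1*(0)*conj(1) + 2*(4 - 3*sqrt(2))*conj(-1) + 2*(6)*conj(1) + 2*(4 + 3*sqrt(2))*conj(-1) + 4*(0)*conj(1) + 4*(2)*conj(-1)]
      = (1/16)[(12) + (0) + (-8 + 6*sqrt(2)) + (12) + (-6*sqrt(2) - 8) + (0) + (-8)] = 0/16 = 0
  <chi_rho, chi_4> = (1/16)[1*(12)*conj(1) + 1*(0)*conj(1) + 2*(4 - 3*sqrt(2))*conj(-1) + 2*(6)*conj(1) + 2*(4 + 3*sqrt(2))*conj(-1) + 4*(0)*conj(-1) + 4*(2)*conj(1)]
      = (1/16)[(12) + (0) + (-8 + 6*sqrt(2)) + (12) + (-6*sqrt(2) - 8) + (0) + (8)] = 16/16 = 1
  <chi_rho, chi_5> = (1/16)[1*(12)*conj(2) + 1*(0)*conj(-2) + 2*(4 - 3*sqrt(2))*conj(sqrt(2)) + 2*(6)*conj(0) + 2*(4 + 3*sqrt(2))*conj(-sqrt(2)) + 4*(0)*conj(0) + 4*(2)*conj(0)]
      = (1/16)[(24) + (0) + (-12 + 8*sqrt(2)) + (0) + (-12 - 8*sqrt(2)) + (0) + (0)] = 0/16 = 0
  <chi_rho, chi_6> = (1/16)[1*(12)*conj(2) + 1*(0)*conj(2) + 2*(4 - 3*sqrt(2))*conj(0) + 2*(6)*conj(-2) + 2*(4 + 3*sqrt(2))*conj(0) + 4*(0)*conj(0) + 4*(2)*conj(0)]
      = (1/16)[(24) + (0) + (0) + (-24) + (0) + (0) + (0)] = 0/16 = 0
  <chi_rho, chi_7> = (1/16)[1*(12)*conj(2) + 1*(0)*conj(-2) + 2*(4 - 3*sqrt(2))*conj(-sqrt(2)) + 2*(6)*conj(0) + 2*(4 + 3*sqrt(2))*conj(sqrt(2)) + 4*(0)*conj(0) + 4*(2)*conj(0)]
      = (1/16)[(24) + (0) + (12 - 8*sqrt(2)) + (0) + (8*sqrt(2) + 12) + (0) + (0)] = 48/16 = 3
Dimension check: dim(rho) = sum (mult * dim) = 3*1 + 2*1 + 0*1 + 1*1 + 0*2 + 0*2 + 3*2 = 12 = chi_rho(e) = 12.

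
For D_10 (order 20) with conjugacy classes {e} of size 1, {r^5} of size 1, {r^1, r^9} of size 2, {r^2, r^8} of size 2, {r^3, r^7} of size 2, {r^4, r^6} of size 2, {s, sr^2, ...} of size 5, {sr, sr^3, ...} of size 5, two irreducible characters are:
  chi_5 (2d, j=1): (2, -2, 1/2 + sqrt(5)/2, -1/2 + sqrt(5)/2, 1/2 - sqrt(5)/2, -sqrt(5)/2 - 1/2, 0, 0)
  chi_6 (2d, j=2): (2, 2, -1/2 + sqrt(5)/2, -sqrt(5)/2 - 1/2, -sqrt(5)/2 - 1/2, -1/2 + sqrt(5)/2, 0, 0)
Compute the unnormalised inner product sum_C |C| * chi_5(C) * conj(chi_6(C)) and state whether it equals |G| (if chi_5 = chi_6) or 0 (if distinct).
Sum = 0; so <chi_5, chi_6> = 0 (distinct irreducibles are orthogonal).

Explanation: Compute term by term over conjugacy classes (|C| * chi_5(C) * conj(chi_6(C))):
  1*(2)*conj(2) + 1*(-2)*conj(2) + 2*(1/2 + sqrt(5)/2)*conj(-1/2 + sqrt(5)/2) + 2*(-1/2 + sqrt(5)/2)*conj(-sqrt(5)/2 - 1/2) + 2*(1/2 - sqrt(5)/2)*conj(-sqrt(5)/2 - 1/2) + 2*(-sqrt(5)/2 - 1/2)*conj(-1/2 + sqrt(5)/2) + 5*(0)*conj(0) + 5*(0)*conj(0)
  = (4) + (-4) + (2) + (-2) + (2) + (-2) + (0) + (0)
  = 0.
Dividing by |G| = 20 gives 0/20 = 0, matching the row-orthogonality relation <chi_5, chi_6> = [chi_5 = chi_6].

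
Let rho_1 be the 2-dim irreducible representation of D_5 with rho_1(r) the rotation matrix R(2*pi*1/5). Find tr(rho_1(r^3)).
chi_{rho_1}(r^3) = 2*cos(2*pi*1*3/5) = -sqrt(5)/2 - 1/2

Working: rho_1(r^3) is rotation by angle 2*pi*1*3/5, whose trace is 2*cos(2*pi*1*3/5) = -sqrt(5)/2 - 1/2.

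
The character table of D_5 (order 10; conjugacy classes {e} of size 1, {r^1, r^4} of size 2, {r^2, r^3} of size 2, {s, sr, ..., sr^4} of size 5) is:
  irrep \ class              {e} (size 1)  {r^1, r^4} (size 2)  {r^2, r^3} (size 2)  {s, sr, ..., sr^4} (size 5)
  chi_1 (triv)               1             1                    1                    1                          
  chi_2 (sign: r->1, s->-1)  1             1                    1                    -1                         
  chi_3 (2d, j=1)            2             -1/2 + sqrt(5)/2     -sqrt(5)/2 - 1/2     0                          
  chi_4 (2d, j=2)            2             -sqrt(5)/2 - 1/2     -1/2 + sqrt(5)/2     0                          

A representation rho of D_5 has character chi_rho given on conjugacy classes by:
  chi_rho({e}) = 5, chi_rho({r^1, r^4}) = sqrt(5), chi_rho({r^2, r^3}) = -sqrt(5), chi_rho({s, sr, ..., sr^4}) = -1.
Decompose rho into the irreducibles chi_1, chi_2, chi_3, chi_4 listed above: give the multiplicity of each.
Multiplicities: chi_1: 0, chi_2: 1, chi_3: 2, chi_4: 0.

Use <chi_rho, chi> = (1/|G|) sum_C |C| * chi_rho(C) * conj(chi(C)) with |G| = 10 for each irreducible chi in the table:
  <chi_rho, chi_1> = (1/10)[1*(5)*conj(1) + 2*(sqrt(5))*conj(1) + 2*(-sqrt(5))*conj(1) + 5*(-1)*conj(1)]
      = (1/10)[(5) + (2*sqrt(5)) + (-2*sqrt(5)) + (-5)] = 0/10 = 0
  <chi_rho, chi_2> = (1/10)[1*(5)*conj(1) + 2*(sqrt(5))*conj(1) + 2*(-sqrt(5))*conj(1) + 5*(-1)*conj(-1)]
      = (1/10)[(5) + (2*sqrt(5)) + (-2*sqrt(5)) + (5)] = 10/10 = 1
  <chi_rho, chi_3> = (1/10)[1*(5)*conj(2) + 2*(sqrt(5))*conj(-1/2 + sqrt(5)/2) + 2*(-sqrt(5))*conj(-sqrt(5)/2 - 1/2) + 5*(-1)*conj(0)]
      = (1/10)[(10) + (5 - sqrt(5)) + (sqrt(5) + 5) + (0)] = 20/10 = 2
  <chi_rho, chi_4> = (1/10)[1*(5)*conj(2) + 2*(sqrt(5))*conj(-sqrt(5)/2 - 1/2) + 2*(-sqrt(5))*conj(-1/2 + sqrt(5)/2) + 5*(-1)*conj(0)]
      = (1/10)[(10) + (-5 - sqrt(5)) + (-5 + sqrt(5)) + (0)] = 0/10 = 0
Dimension check: dim(rho) = sum (mult * dim) = 0*1 + 1*1 + 2*2 + 0*2 = 5 = chi_rho(e) = 5.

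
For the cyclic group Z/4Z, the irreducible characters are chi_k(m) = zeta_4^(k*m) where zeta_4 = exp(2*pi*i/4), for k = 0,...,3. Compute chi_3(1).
chi_3(1) = zeta_4^3 = -I

Proof sketch: chi_3(1) = zeta_4^(3*1) = zeta_4^3. Since zeta_4^4 = 1, this equals zeta_4^3 = exp(2*pi*i*3/4) = -I.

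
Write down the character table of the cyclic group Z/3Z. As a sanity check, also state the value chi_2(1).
Character table of Z/3Z (irreps indexed chi_0,...,chi_2 with chi_k(m) = zeta_3^(k*m), zeta_3 = exp(2*pi*i/3)):
  irrep \ class  {0} (size 1)  {1} (size 1)    {2} (size 1)  
  chi_0          1             1               1             
  chi_1          1             exp(2*I*pi/3)   exp(-2*I*pi/3)
  chi_2          1             exp(-2*I*pi/3)  exp(2*I*pi/3) 

Spot check: chi_2(1) = zeta_3^(2*1) = zeta_3^2 = exp(-2*I*pi/3).

Working: Z/3Z is abelian, so all 3 irreducible complex representations are 1-dimensional. They are given by chi_k(m) = zeta_3^(k*m) for k = 0,...,2. Row orthogonality: sum_m chi_k(m) conj(chi_l(m)) = 3 * [k = l].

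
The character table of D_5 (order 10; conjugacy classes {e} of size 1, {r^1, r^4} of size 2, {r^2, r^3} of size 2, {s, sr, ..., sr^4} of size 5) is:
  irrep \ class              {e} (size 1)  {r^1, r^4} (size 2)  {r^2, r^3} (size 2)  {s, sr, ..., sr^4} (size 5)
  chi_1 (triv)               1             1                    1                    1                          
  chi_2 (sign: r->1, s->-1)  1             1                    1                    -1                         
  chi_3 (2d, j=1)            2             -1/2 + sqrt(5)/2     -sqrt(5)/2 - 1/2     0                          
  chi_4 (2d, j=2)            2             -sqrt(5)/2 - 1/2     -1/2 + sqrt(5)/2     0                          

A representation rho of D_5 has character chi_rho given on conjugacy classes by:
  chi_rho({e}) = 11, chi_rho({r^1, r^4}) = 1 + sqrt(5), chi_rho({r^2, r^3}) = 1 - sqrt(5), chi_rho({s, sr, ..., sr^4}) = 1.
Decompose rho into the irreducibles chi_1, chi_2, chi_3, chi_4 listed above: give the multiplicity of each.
Multiplicities: chi_1: 2, chi_2: 1, chi_3: 3, chi_4: 1.

Reasoning: Use <chi_rho, chi> = (1/|G|) sum_C |C| * chi_rho(C) * conj(chi(C)) with |G| = 10 for each irreducible chi in the table:
  <chi_rho, chi_1> = (1/10)[1*(11)*conj(1) + 2*(1 + sqrt(5))*conj(1) + 2*(1 - sqrt(5))*conj(1) + 5*(1)*conj(1)]
      = (1/10)[(11) + (2 + 2*sqrt(5)) + (2 - 2*sqrt(5)) + (5)] = 20/10 = 2
  <chi_rho, chi_2> = (1/10)[1*(11)*conj(1) + 2*(1 + sqrt(5))*conj(1) + 2*(1 - sqrt(5))*conj(1) + 5*(1)*conj(-1)]
      = (1/10)[(11) + (2 + 2*sqrt(5)) + (2 - 2*sqrt(5)) + (-5)] = 10/10 = 1
  <chi_rho, chi_3> = (1/10)[1*(11)*conj(2) + 2*(1 + sqrt(5))*conj(-1/2 + sqrt(5)/2) + 2*(1 - sqrt(5))*conj(-sqrt(5)/2 - 1/2) + 5*(1)*conj(0)]
      = (1/10)[(22) + (4) + (4) + (0)] = 30/10 = 3
  <chi_rho, chi_4> = (1/10)[1*(11)*conj(2) + 2*(1 + sqrt(5))*conj(-sqrt(5)/2 - 1/2) + 2*(1 - sqrt(5))*conj(-1/2 + sqrt(5)/2) + 5*(1)*conj(0)]
      = (1/10)[(22) + (-6 - 2*sqrt(5)) + (-6 + 2*sqrt(5)) + (0)] = 10/10 = 1
Dimension check: dim(rho) = sum (mult * dim) = 2*1 + 1*1 + 3*2 + 1*2 = 11 = chi_rho(e) = 11.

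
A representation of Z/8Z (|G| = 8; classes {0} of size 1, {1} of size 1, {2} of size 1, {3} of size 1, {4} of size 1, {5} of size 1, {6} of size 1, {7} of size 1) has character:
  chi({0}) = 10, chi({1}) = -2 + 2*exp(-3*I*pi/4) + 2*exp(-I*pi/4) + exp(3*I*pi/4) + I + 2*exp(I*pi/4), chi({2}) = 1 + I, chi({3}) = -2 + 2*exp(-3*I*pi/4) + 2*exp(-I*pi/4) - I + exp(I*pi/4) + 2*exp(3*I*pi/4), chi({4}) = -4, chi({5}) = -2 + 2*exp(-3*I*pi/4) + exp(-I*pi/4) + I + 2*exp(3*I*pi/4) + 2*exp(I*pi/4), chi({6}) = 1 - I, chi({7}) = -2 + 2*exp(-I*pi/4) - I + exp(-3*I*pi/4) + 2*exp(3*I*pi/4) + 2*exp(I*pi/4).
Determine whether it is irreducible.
Not irreducible (reducible): <chi, chi> = 18 > 1.

Justification: <chi, chi> = (1/|G|) sum_C |C| * |chi(C)|^2 = (1/8)[1*|10|^2 + 1*|-2 + 2*exp(-3*I*pi/4) + 2*exp(-I*pi/4) + exp(3*I*pi/4) + I + 2*exp(I*pi/4)|^2 + 1*|1 + I|^2 + 1*|-2 + 2*exp(-3*I*pi/4) + 2*exp(-I*pi/4) - I + exp(I*pi/4) + 2*exp(3*I*pi/4)|^2 + 1*|-4|^2 + 1*|-2 + 2*exp(-3*I*pi/4) + exp(-I*pi/4) + I + 2*exp(3*I*pi/4) + 2*exp(I*pi/4)|^2 + 1*|1 - I|^2 + 1*|-2 + 2*exp(-I*pi/4) - I + exp(-3*I*pi/4) + 2*exp(3*I*pi/4) + 2*exp(I*pi/4)|^2]
  = (1/8)[(100) + (6 - 8*exp(I*pi/4) - 6*exp(3*I*pi/4) - 5*exp(-3*I*pi/4) - 9*exp(-I*pi/4)) + (2) + (6 - 9*exp(3*I*pi/4) - 5*exp(I*pi/4) - 6*exp(-I*pi/4) - 8*exp(-3*I*pi/4)) + (16) + (6 - 9*exp(3*I*pi/4) - 5*exp(I*pi/4) - 6*exp(-I*pi/4) - 8*exp(-3*I*pi/4)) + (2) + (6 - 8*exp(I*pi/4) - 6*exp(3*I*pi/4) - 5*exp(-3*I*pi/4) - 9*exp(-I*pi/4))] = 144/8 = 18.
(Exp terms are combined using exp(i*s)*conj(exp(i*t)) = exp(i*(s-t)), and sums of them are collapsed using the identity that for every m > 1 the m distinct m-th roots of unity sum to 0, e.g. 1 + exp(2*I*pi/3) + exp(-2*I*pi/3) = 0.)
A character is irreducible iff <chi, chi> = 1, so this representation is reducible.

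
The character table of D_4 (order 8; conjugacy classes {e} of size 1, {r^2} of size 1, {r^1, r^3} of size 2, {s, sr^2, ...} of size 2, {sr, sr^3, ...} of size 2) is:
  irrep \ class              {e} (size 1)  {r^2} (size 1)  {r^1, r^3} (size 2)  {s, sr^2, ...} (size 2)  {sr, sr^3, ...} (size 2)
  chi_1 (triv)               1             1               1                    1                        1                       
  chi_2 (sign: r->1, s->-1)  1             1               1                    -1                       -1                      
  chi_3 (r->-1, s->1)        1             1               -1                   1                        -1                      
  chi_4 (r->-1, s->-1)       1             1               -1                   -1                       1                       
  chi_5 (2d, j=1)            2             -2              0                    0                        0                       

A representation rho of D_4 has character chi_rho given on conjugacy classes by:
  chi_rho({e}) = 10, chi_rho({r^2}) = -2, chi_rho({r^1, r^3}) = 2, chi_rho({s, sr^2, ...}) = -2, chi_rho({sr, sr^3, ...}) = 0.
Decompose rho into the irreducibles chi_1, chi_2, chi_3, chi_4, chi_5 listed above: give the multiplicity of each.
Multiplicities: chi_1: 1, chi_2: 2, chi_3: 0, chi_4: 1, chi_5: 3.

Proof sketch: Use <chi_rho, chi> = (1/|G|) sum_C |C| * chi_rho(C) * conj(chi(C)) with |G| = 8 for each irreducible chi in the table:
  <chi_rho, chi_1> = (1/8)[1*(10)*conj(1) + 1*(-2)*conj(1) + 2*(2)*conj(1) + 2*(-2)*conj(1) + 2*(0)*conj(1)]
      = (1/8)[(10) + (-2) + (4) + (-4) + (0)] = 8/8 = 1
  <chi_rho, chi_2> = (1/8)[1*(10)*conj(1) + 1*(-2)*conj(1) + 2*(2)*conj(1) + 2*(-2)*conj(-1) + 2*(0)*conj(-1)]
      = (1/8)[(10) + (-2) + (4) + (4) + (0)] = 16/8 = 2
  <chi_rho, chi_3> = (1/8)[1*(10)*conj(1) + 1*(-2)*conj(1) + 2*(2)*conj(-1) + 2*(-2)*conj(1) + 2*(0)*conj(-1)]
      = (1/8)[(10) + (-2) + (-4) + (-4) + (0)] = 0/8 = 0
  <chi_rho, chi_4> = (1/8)[1*(10)*conj(1) + 1*(-2)*conj(1) + 2*(2)*conj(-1) + 2*(-2)*conj(-1) + 2*(0)*conj(1)]
      = (1/8)[(10) + (-2) + (-4) + (4) + (0)] = 8/8 = 1
  <chi_rho, chi_5> = (1/8)[1*(10)*conj(2) + 1*(-2)*conj(-2) + 2*(2)*conj(0) + 2*(-2)*conj(0) + 2*(0)*conj(0)]
      = (1/8)[(20) + (4) + (0) + (0) + (0)] = 24/8 = 3
Dimension check: dim(rho) = sum (mult * dim) = 1*1 + 2*1 + 0*1 + 1*1 + 3*2 = 10 = chi_rho(e) = 10.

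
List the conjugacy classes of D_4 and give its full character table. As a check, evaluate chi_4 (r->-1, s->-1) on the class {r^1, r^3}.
Conjugacy classes: {e} of size 1, {r^2} of size 1, {r^1, r^3} of size 2, {s, sr^2, ...} of size 2, {sr, sr^3, ...} of size 2.
Character table:
  irrep \ class              {e} (size 1)  {r^2} (size 1)  {r^1, r^3} (size 2)  {s, sr^2, ...} (size 2)  {sr, sr^3, ...} (size 2)
  chi_1 (triv)               1             1               1                    1                        1                       
  chi_2 (sign: r->1, s->-1)  1             1               1                    -1                       -1                      
  chi_3 (r->-1, s->1)        1             1               -1                   1                        -1                      
  chi_4 (r->-1, s->-1)       1             1               -1                   -1                       1                       
  chi_5 (2d, j=1)            2             -2              0                    0                        0                       

Spot check: chi_4 (r->-1, s->-1) on {r^1, r^3} = -1.

Working: D_4 has order 2*4 = 8 with 5 conjugacy classes, hence 5 irreducibles. Sum of squared dims 1 + 1 + 1 + 1 + 4 = 8 = |G|. Linear characters come from the abelianisation; the 2-dimensional irreps have character r^k -> 2*cos(2*pi*j*k/4), reflections -> 0.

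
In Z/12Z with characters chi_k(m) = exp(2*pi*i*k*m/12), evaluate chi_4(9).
chi_4(9) = zeta_12^36 = 1

Working: chi_4(9) = zeta_12^(4*9) = zeta_12^36. Since zeta_12^12 = 1, this equals zeta_12^0 = exp(2*pi*i*0/12) = 1.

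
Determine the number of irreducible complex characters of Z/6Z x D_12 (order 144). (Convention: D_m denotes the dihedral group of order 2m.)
54

Proof sketch: The number of irreducible complex representations of a finite group equals its number of conjugacy classes. For a direct product, #classes(G x H) = #classes(G) * #classes(H). Z/6Z has 6 classes (abelian), D_12 has 9 classes, so 6 * 9 = 54, so Z/6Z x D_12 (order 144) has exactly 54 irreducible complex representations.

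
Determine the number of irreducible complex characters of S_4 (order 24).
5

Reasoning: The number of irreducible complex representations of a finite group equals its number of conjugacy classes. Conjugacy classes in S_4 correspond to cycle types, i.e. partitions of 4; there are p(4) = 5 of them, so S_4 (order 24) has exactly 5 irreducible complex representations.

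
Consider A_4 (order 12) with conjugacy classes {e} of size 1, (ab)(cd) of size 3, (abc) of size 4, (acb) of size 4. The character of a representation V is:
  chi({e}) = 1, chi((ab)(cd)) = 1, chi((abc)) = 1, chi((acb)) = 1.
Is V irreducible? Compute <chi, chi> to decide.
Irreducible: <chi, chi> = 1.

Working: <chi, chi> = (1/|G|) sum_C |C| * |chi(C)|^2 = (1/12)[1*|1|^2 + 3*|1|^2 + 4*|1|^2 + 4*|1|^2]
  = (1/12)[(1) + (3) + (4) + (4)] = 12/12 = 1.
(Exp terms are combined using exp(i*s)*conj(exp(i*t)) = exp(i*(s-t)), and sums of them are collapsed using the identity that for every m > 1 the m distinct m-th roots of unity sum to 0, e.g. 1 + exp(2*I*pi/3) + exp(-2*I*pi/3) = 0.)
A character is irreducible iff <chi, chi> = 1, so this representation is irreducible.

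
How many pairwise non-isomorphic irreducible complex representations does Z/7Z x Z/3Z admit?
21

Derivation: The number of irreducible complex representations of a finite group equals its number of conjugacy classes. Z/7Z x Z/3Z is abelian of order 21, so every element is its own conjugacy class: 21 classes, so Z/7Z x Z/3Z (order 21) has exactly 21 irreducible complex representations.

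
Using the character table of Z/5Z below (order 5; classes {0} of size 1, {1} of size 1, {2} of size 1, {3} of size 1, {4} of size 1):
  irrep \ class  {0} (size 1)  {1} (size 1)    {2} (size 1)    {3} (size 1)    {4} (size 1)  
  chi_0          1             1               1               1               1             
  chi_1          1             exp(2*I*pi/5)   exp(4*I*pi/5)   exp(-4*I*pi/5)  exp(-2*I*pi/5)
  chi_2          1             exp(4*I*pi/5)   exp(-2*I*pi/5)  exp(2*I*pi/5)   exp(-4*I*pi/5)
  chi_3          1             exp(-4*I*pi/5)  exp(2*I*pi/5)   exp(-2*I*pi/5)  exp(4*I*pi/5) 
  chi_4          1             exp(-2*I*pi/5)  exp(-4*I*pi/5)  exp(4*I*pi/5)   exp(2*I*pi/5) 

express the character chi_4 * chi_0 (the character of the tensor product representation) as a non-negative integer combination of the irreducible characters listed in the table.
chi_4 tensor chi_0 = chi_4 (all other irreducibles have multiplicity 0).

Solution. The character of a tensor product is the pointwise product (chi_4 * chi_0)(C) = chi_4(C) * chi_0(C):
  {0}: (1)*(1), {1}: (exp(-2*I*pi/5))*(1), {2}: (exp(-4*I*pi/5))*(1), {3}: (exp(4*I*pi/5))*(1), {4}: (exp(2*I*pi/5))*(1)
so (chi_4 * chi_0) takes values
  {0} -> 1, {1} -> exp(-2*I*pi/5), {2} -> exp(-4*I*pi/5), {3} -> exp(4*I*pi/5), {4} -> exp(2*I*pi/5).
Now take the inner product of this character with each irreducible chi from the table, <chi_4*chi_0, chi> = (1/5) sum_C |C| (chi_4*chi_0)(C) conj(chi(C)):
  <chi_4*chi_0, chi_0> = (1/5)[1*(1)*conj(1) + 1*(exp(-2*I*pi/5))*conj(1) + 1*(exp(-4*I*pi/5))*conj(1) + 1*(exp(4*I*pi/5))*conj(1) + 1*(exp(2*I*pi/5))*conj(1)]
      = (1/5)[(1) + (exp(-2*I*pi/5)) + (exp(-4*I*pi/5)) + (exp(4*I*pi/5)) + (exp(2*I*pi/5))] = 0/5 = 0
  <chi_4*chi_0, chi_1> = (1/5)[1*(1)*conj(1) + 1*(exp(-2*I*pi/5))*conj(exp(2*I*pi/5)) + 1*(exp(-4*I*pi/5))*conj(exp(4*I*pi/5)) + 1*(exp(4*I*pi/5))*conj(exp(-4*I*pi/5)) + 1*(exp(2*I*pi/5))*conj(exp(-2*I*pi/5))]
      = (1/5)[(1) + (exp(-4*I*pi/5)) + (exp(2*I*pi/5)) + (exp(-2*I*pi/5)) + (exp(4*I*pi/5))] = 0/5 = 0
  <chi_4*chi_0, chi_2> = (1/5)[1*(1)*conj(1) + 1*(exp(-2*I*pi/5))*conj(exp(4*I*pi/5)) + 1*(exp(-4*I*pi/5))*conj(exp(-2*I*pi/5)) + 1*(exp(4*I*pi/5))*conj(exp(2*I*pi/5)) + 1*(exp(2*I*pi/5))*conj(exp(-4*I*pi/5))]
      = (1/5)[(1) + (exp(4*I*pi/5)) + (exp(-2*I*pi/5)) + (exp(2*I*pi/5)) + (exp(-4*I*pi/5))] = 0/5 = 0
  <chi_4*chi_0, chi_3> = (1/5)[1*(1)*conj(1) + 1*(exp(-2*I*pi/5))*conj(exp(-4*I*pi/5)) + 1*(exp(-4*I*pi/5))*conj(exp(2*I*pi/5)) + 1*(exp(4*I*pi/5))*conj(exp(-2*I*pi/5)) + 1*(exp(2*I*pi/5))*conj(exp(4*I*pi/5))]
      = (1/5)[(1) + (exp(2*I*pi/5)) + (exp(4*I*pi/5)) + (exp(-4*I*pi/5)) + (exp(-2*I*pi/5))] = 0/5 = 0
  <chi_4*chi_0, chi_4> = (1/5)[1*(1)*conj(1) + 1*(exp(-2*I*pi/5))*conj(exp(-2*I*pi/5)) + 1*(exp(-4*I*pi/5))*conj(exp(-4*I*pi/5)) + 1*(exp(4*I*pi/5))*conj(exp(4*I*pi/5)) + 1*(exp(2*I*pi/5))*conj(exp(2*I*pi/5))]
      = (1/5)[(1) + (1) + (1) + (1) + (1)] = 5/5 = 1
(Exp terms are combined using exp(i*s)*conj(exp(i*t)) = exp(i*(s-t)), and sums of them are collapsed using the identity that for every m > 1 the m distinct m-th roots of unity sum to 0, e.g. 1 + exp(2*I*pi/3) + exp(-2*I*pi/3) = 0.)
Hence the multiplicities are chi_4: 1. Dimension check: dim(chi_4)*dim(chi_0) = 1*1 = 1 and sum (mult * dim) = 1*1 = 1.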